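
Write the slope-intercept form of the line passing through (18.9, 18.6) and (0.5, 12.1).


m = (-6.5)/(-18.4) = 0.3533
b = y1 - m*x1 = 18.6 - (-6.5*18.9)/(-18.4) = 18.6 - 6.6766 = 11.9234

y = 0.3533x + 11.9234


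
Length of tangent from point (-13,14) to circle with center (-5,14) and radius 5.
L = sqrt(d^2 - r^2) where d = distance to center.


d = sqrt((-13+ 5)^2 + (14-14)^2) = sqrt(64+0) = 8.0000
L = sqrt(64.0000 - 25) = sqrt(39.0000) = 6.2450

6.2450


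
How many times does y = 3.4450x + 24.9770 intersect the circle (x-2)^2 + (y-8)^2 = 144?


Substitute y = 3.4450x + 24.9770: (x-2)^2 + (3.4450x+24.9770-8)^2 = 144
Expand to Ax^2 + Bx + C = 0, where b-k = 16.977
A = 1+m^2 = 12.868025
B = 2(m(b-k) - h) = 2(3.4450*16.977 - 2) = 112.97153
C = h^2 + (b-k)^2 - r^2 = 4 + 288.218529 - 144 = 148.218529
disc = B^2-4AC = 12762.5666 - 7629.1189 = 5133.4477
disc > 0

2 intersection points


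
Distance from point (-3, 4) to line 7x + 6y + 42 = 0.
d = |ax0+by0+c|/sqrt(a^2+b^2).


|7*(-3) + 6*4 + 42| = |45| = 45
sqrt(49 + 36) = sqrt(85) = 9.2195
d = 45/sqrt(85) = 4.8809

4.8809


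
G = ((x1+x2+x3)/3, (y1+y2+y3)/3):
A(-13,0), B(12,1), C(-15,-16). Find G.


Gx = (-13+12- 15)/3 = -16/3 = -5.3333
Gy = (0+1- 16)/3 = -15/3 = -5.0000

G = (-5.3333, -5.0000)


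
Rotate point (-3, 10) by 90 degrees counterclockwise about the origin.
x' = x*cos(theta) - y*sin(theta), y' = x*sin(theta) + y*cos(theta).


cos(90) = 0, sin(90) = 1
x' = -3*0 - 10*1 = -10
y' = -3*1 + 10*0 = -3

(-10, -3)


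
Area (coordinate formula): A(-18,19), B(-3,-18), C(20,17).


-18*(-18-17) = 630
-3*(17-19) = 6
20*(19+ 18) = 740
sum = 1376
Area = |1376|/2 = 688.0000

688.0000 sq units


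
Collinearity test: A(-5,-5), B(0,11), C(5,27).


-5*(11-27) + 0*(27+ 5) + 5*(-5-11)
= 80 + 0 - 80 = 0

Yes, collinear (determinant = 0)


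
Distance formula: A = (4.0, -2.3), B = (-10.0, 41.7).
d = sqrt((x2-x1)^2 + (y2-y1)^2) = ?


dx = -10.0 - 4.0 = -14.0
dy = 41.7 + 2.3 = 44.0
d = sqrt(196.0 + 1936.0) = sqrt(2132.0) = 46.1736

46.1736


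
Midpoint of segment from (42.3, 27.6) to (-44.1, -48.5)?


Mx = (42.3 - 44.1)/2 = -1.8/2 = -0.9000
My = (27.6 - 48.5)/2 = -20.9/2 = -10.4500

(-0.9000, -10.4500)


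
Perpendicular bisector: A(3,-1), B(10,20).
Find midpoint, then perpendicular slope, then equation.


Midpoint = (6.5, 9.5)
Slope of AB = dy/dx = 21/7 = 3.0000
Perp slope = -dx/dy = -7/21 = -0.3333
b = My - (perp slope)*Mx = 9.5 + (7*6.5)/21 = 9.5 + 2.1667 = 11.6667

y = -0.3333x + 11.6667


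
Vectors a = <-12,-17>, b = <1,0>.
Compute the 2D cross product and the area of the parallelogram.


cross = -12*0 + 17*1 = 0 + 17 = 17
Parallelogram area = |17| = 17

cross = 17, parallelogram area = 17


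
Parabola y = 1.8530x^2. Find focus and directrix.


a = 1.8530
1/(4a) = 0.1349
Focus = (0, 0.1349)
Directrix: y = -0.1349

Focus = (0, 0.1349), Directrix: y = -0.1349


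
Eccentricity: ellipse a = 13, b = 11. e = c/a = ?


c = sqrt(169-121) = sqrt(48) = 6.9282
e = c/a = sqrt(48)/13 = 0.5329

e = 0.5329


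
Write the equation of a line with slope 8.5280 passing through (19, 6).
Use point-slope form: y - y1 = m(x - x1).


y - 6 = 8.5280(x - 19)
y = 8.5280x + 6 - 8.5280*19
y = 8.5280x - 156.0320

y = 8.5280x - 156.0320


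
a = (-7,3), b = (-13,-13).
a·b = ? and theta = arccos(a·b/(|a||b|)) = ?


a·b = -7*(-13) + 3*(-13) = 91 - 39 = 52
|a| = sqrt(49+9) = 7.6158
|b| = sqrt(169+169) = 18.3848
cos(theta) = 52/(sqrt(58)*sqrt(338)) = 52/sqrt(19604) = 0.371391
theta = arccos(52/sqrt(19604)) = 68.1986 degrees

a·b = 52, theta = 68.1986 deg


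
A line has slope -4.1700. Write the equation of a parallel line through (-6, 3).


Parallel lines have equal slopes.
m2 = -4.1700
b2 = 3 + 4.1700*(-6) = -22.0200

y = -4.1700x - 22.0200


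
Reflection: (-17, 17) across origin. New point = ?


Reflection rule for origin: (-x, -y)
(-17, 17) -> (17, -17)

(17, -17)


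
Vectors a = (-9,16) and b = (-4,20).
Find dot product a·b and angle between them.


a·b = -9*(-4) + 16*20 = 36 + 320 = 356
|a| = sqrt(81+256) = 18.3576
|b| = sqrt(16+400) = 20.3961
cos(theta) = 356/(sqrt(337)*sqrt(416)) = 356/sqrt(140192) = 0.950798
theta = arccos(356/sqrt(140192)) = 18.0478 degrees

a·b = 356, theta = 18.0478 deg


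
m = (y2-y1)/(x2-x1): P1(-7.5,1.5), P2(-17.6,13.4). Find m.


dy = 13.4 - 1.5 = 11.9
dx = -17.6 + 7.5 = -10.1
m = 11.9/(-10.1) = -1.1782

m = -1.1782


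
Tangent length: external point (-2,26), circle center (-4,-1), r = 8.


d = sqrt((-2+ 4)^2 + (26+ 1)^2) = sqrt(4+729) = 27.0740
L = sqrt(733.0000 - 64) = sqrt(669.0000) = 25.8650

25.8650


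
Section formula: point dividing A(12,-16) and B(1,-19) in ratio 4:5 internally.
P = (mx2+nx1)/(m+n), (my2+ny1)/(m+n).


Px = (4*1 + 5*12)/9 = 64/9 = 7.1111
Py = (4*(-19) + 5*(-16))/9 = -156/9 = -17.3333

P = (7.1111, -17.3333)


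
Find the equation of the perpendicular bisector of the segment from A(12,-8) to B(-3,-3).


Midpoint = (4.5, -5.5)
Slope of AB = dy/dx = 5/(-15) = -0.3333
Perp slope = -dx/dy = 15/5 = 3.0000
b = My - (perp slope)*Mx = -5.5 + (-15*4.5)/5 = -5.5 - 13.5000 = -19.0000

y = 3.0000x - 19.0000


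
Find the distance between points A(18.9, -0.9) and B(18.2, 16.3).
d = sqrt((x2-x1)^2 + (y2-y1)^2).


dx = 18.2 - 18.9 = -0.7
dy = 16.3 + 0.9 = 17.2
d = sqrt(0.49 + 295.84) = sqrt(296.33) = 17.2142

17.2142


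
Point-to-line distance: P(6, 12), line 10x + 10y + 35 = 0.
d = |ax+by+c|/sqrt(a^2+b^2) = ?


|10*6 + 10*12 + 35| = |215| = 215
sqrt(100 + 100) = sqrt(200) = 14.1421
d = 215/sqrt(200) = 15.2028

15.2028


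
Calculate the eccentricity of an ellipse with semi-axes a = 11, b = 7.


c = sqrt(121-49) = sqrt(72) = 8.4853
e = c/a = sqrt(72)/11 = 0.7714

e = 0.7714


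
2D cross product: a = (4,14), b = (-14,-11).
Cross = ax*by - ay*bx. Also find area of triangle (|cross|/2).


cross = 4*(-11) - 14*(-14) = -44 + 196 = 152
Triangle area = |152|/2 = 152/2 = 76.0000

cross = 152, triangle area = 76.0000


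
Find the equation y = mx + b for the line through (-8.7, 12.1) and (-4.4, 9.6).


m = (-2.5)/(4.3) = -0.5814
b = y1 - m*x1 = 12.1 - (-2.5*(-8.7))/(4.3) = 12.1 - 5.0581 = 7.0419

y = -0.5814x + 7.0419


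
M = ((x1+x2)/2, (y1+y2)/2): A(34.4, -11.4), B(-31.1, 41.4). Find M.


Mx = (34.4 - 31.1)/2 = 3.3/2 = 1.6500
My = (-11.4 + 41.4)/2 = 30.0/2 = 15.0000

(1.6500, 15.0000)


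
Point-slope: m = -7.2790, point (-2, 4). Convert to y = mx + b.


y - 4 = -7.2790(x + 2)
y = -7.2790x + 4 + 7.2790*(-2)
y = -7.2790x - 10.5580

y = -7.2790x - 10.5580


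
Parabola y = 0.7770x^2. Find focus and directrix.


a = 0.7770
1/(4a) = 0.3218
Focus = (0, 0.3218)
Directrix: y = -0.3218

Focus = (0, 0.3218), Directrix: y = -0.3218


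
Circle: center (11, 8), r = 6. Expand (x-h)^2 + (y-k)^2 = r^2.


(x-11)^2 + (y-8)^2 = 6^2
D = -2h = -22, E = -2k = -16
F = h^2+k^2-r^2 = 121+64-36 = 149

x^2 + y^2 - 22x - 16y + 149 = 0


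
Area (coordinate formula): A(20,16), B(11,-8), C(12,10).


20*(-8-10) = -360
11*(10-16) = -66
12*(16+ 8) = 288
sum = -138
Area = |-138|/2 = 69.0000

69.0000 sq units


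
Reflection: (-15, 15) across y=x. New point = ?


Reflection rule for y=x: (y, x)
(-15, 15) -> (15, -15)

(15, -15)


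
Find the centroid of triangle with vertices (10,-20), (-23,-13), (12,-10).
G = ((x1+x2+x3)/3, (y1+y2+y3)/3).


Gx = (10- 23+12)/3 = -1/3 = -0.3333
Gy = (-20- 13- 10)/3 = -43/3 = -14.3333

G = (-0.3333, -14.3333)


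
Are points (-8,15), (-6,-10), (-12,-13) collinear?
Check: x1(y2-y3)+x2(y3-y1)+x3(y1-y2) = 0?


-8*(-10+ 13) - 6*(-13-15) - 12*(15+ 10)
= -24 + 168 - 300 = -156

No, not collinear (determinant = -156)


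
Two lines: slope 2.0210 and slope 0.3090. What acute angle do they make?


m1-m2 = 1.712
1+m1*m2 = 1.624489
tan(theta) = |1.712/1.624489| = 1.053870
theta = arctan(|1.712/1.624489|) = 46.5024 degrees (acute angle)

46.5024 degrees


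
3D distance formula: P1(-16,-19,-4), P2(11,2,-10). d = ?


dx=27, dy=21, dz=-6
d = sqrt(729+441+36) = sqrt(1206) = 34.7275

34.7275


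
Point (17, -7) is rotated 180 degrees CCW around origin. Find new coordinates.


cos(180) = -1, sin(180) = 0
x' = 17*(-1) + 7*0 = -17
y' = 17*0 - 7*(-1) = 7

(-17, 7)


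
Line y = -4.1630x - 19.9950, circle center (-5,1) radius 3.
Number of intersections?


Substitute y = -4.1630x - 19.9950: (x+ 5)^2 + (-4.1630x- 19.9950-1)^2 = 9
Expand to Ax^2 + Bx + C = 0, where b-k = -20.995
A = 1+m^2 = 18.330569
B = 2(m(b-k) - h) = 2(-4.1630*(-20.995) + 5) = 184.80437
C = h^2 + (b-k)^2 - r^2 = 25 + 440.790025 - 9 = 456.790025
disc = B^2-4AC = 34152.6552 - 33492.8843 = 659.7709
disc > 0

2 intersection points


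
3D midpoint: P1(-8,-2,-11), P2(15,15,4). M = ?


Mx = (-8+15)/2 = 3.5000
My = (-2+15)/2 = 6.5000
Mz = (-11+4)/2 = -3.5000

M = (3.5000, 6.5000, -3.5000)


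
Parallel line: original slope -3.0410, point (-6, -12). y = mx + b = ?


Parallel lines have equal slopes.
m2 = -3.0410
b2 = -12 + 3.0410*(-6) = -30.2460

y = -3.0410x - 30.2460


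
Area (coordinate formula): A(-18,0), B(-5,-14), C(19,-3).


-18*(-14+ 3) = 198
-5*(-3-0) = 15
19*(0+ 14) = 266
sum = 479
Area = |479|/2 = 239.5000

239.5000 sq units


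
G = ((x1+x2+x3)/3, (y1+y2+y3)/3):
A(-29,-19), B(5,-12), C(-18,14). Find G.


Gx = (-29+5- 18)/3 = -42/3 = -14.0000
Gy = (-19- 12+14)/3 = -17/3 = -5.6667

G = (-14.0000, -5.6667)


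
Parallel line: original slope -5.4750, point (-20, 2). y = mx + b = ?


Parallel lines have equal slopes.
m2 = -5.4750
b2 = 2 + 5.4750*(-20) = -107.5000

y = -5.4750x - 107.5000


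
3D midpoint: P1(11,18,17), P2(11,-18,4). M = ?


Mx = (11+11)/2 = 11.0000
My = (18- 18)/2 = 0
Mz = (17+4)/2 = 10.5000

M = (11.0000, 0, 10.5000)


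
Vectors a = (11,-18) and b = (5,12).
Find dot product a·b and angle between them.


a·b = 11*5 - 18*12 = 55 - 216 = -161
|a| = sqrt(121+324) = 21.0950
|b| = sqrt(25+144) = 13.0000
cos(theta) = -161/(sqrt(445)*sqrt(169)) = -161/sqrt(75205) = -0.587087
theta = arccos(-161/sqrt(75205)) = 125.9506 degrees

a·b = -161, theta = 125.9506 deg


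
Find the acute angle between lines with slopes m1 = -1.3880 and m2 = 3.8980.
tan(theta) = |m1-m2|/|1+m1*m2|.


m1-m2 = -5.286
1+m1*m2 = -4.410424
tan(theta) = |-5.286/(-4.410424)| = 1.198524
theta = arctan(|-5.286/(-4.410424)|) = 50.1597 degrees (acute angle)

50.1597 degrees


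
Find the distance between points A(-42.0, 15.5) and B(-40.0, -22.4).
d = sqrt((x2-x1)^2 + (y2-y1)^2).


dx = -40.0 + 42.0 = 2.0
dy = -22.4 - 15.5 = -37.9
d = sqrt(4.0 + 1436.41) = sqrt(1440.41) = 37.9527

37.9527


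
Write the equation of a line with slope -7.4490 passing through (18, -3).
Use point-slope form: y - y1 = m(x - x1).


y + 3 = -7.4490(x - 18)
y = -7.4490x - 3 + 7.4490*18
y = -7.4490x + 131.0820

y = -7.4490x + 131.0820


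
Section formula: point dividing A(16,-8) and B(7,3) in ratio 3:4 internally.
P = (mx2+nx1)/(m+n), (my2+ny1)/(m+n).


Px = (3*7 + 4*16)/7 = 85/7 = 12.1429
Py = (3*3 + 4*(-8))/7 = -23/7 = -3.2857

P = (12.1429, -3.2857)


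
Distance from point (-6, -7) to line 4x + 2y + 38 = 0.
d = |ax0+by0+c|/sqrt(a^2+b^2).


|4*(-6) + 2*(-7) + 38| = |0| = 0
sqrt(16 + 4) = sqrt(20) = 4.4721
d = 0/sqrt(20) = 0

0


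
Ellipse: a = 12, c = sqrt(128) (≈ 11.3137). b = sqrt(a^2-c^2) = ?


b^2 = 12^2 - (sqrt(128))^2 = 144 - 128 = 16
b = sqrt(16) = 4

b = 4


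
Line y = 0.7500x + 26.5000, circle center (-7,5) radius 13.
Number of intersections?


Substitute y = 0.7500x + 26.5000: (x+ 7)^2 + (0.7500x+26.5000-5)^2 = 169
Expand to Ax^2 + Bx + C = 0, where b-k = 21.5
A = 1+m^2 = 1.5625
B = 2(m(b-k) - h) = 2(0.7500*21.5 + 7) = 46.25
C = h^2 + (b-k)^2 - r^2 = 49 + 462.25 - 169 = 342.25
disc = B^2-4AC = 2139.0625 - 2139.0625 = 0
disc = 0

1 intersection point (tangent)


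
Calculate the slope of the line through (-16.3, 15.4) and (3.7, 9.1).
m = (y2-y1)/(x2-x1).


dy = 9.1 - 15.4 = -6.3
dx = 3.7 + 16.3 = 20.0
m = -6.3/20.0 = -0.3150

m = -0.3150


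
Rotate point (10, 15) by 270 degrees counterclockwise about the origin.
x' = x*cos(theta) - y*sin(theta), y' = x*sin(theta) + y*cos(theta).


cos(270) = 0, sin(270) = -1
x' = 10*0 - 15*(-1) = 15
y' = 10*(-1) + 15*0 = -10

(15, -10)


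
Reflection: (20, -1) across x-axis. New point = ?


Reflection rule for x-axis: (x, -y)
(20, -1) -> (20, 1)

(20, 1)


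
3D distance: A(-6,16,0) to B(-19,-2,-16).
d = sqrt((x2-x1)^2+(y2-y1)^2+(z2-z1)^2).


dx=-13, dy=-18, dz=-16
d = sqrt(169+324+256) = sqrt(749) = 27.3679

27.3679


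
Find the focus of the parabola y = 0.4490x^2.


a = 0.4490
4a = 1.7960
focus = (0, 1/1.7960) = (0, 0.5568)

Focus = (0, 0.5568)


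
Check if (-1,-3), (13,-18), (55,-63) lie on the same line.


-1*(-18+ 63) + 13*(-63+ 3) + 55*(-3+ 18)
= -45 - 780 + 825 = 0

Yes, collinear (determinant = 0)


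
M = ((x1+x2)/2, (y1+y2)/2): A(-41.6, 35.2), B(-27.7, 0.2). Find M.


Mx = (-41.6 - 27.7)/2 = -69.3/2 = -34.6500
My = (35.2 + 0.2)/2 = 35.4/2 = 17.7000

(-34.6500, 17.7000)


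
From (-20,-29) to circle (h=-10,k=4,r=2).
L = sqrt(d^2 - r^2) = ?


d = sqrt((-20+ 10)^2 + (-29-4)^2) = sqrt(100+1089) = 34.4819
L = sqrt(1189.0000 - 4) = sqrt(1185.0000) = 34.4238

34.4238


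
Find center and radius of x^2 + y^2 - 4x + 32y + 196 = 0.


h = -D/2 = 4/2 = 2
k = -E/2 = -32/2 = -16
r^2 = h^2 + k^2 - F = 4 + 256 - 196 = 64
r = 8

Center (2, -16), radius = 8


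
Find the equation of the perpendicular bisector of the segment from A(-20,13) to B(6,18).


Midpoint = (-7, 15.5)
Slope of AB = dy/dx = 5/26 = 0.1923
Perp slope = -dx/dy = -26/5 = -5.2000
b = My - (perp slope)*Mx = 15.5 + (26*(-7))/5 = 15.5 - 36.4000 = -20.9000

y = -5.2000x - 20.9000


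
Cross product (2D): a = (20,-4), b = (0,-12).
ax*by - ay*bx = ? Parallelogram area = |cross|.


cross = 20*(-12) + 4*0 = -240 - 0 = -240
Parallelogram area = |-240| = 240

cross = -240, parallelogram area = 240


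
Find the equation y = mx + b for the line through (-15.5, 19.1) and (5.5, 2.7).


m = (-16.4)/(21.0) = -0.7810
b = y1 - m*x1 = 19.1 - (-16.4*(-15.5))/(21.0) = 19.1 - 12.1048 = 6.9952

y = -0.7810x + 6.9952


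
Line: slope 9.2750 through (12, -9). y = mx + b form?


y + 9 = 9.2750(x - 12)
y = 9.2750x - 9 - 9.2750*12
y = 9.2750x - 120.3000

y = 9.2750x - 120.3000


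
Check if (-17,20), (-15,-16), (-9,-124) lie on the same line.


-17*(-16+ 124) - 15*(-124-20) - 9*(20+ 16)
= -1836 + 2160 - 324 = 0

Yes, collinear (determinant = 0)


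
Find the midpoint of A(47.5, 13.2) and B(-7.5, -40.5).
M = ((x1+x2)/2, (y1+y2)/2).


Mx = (47.5 - 7.5)/2 = 40.0/2 = 20.0000
My = (13.2 - 40.5)/2 = -27.3/2 = -13.6500

(20.0000, -13.6500)


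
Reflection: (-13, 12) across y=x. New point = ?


Reflection rule for y=x: (y, x)
(-13, 12) -> (12, -13)

(12, -13)


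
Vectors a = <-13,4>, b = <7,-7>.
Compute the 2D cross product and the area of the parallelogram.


cross = -13*(-7) - 4*7 = 91 - 28 = 63
Parallelogram area = |63| = 63

cross = 63, parallelogram area = 63


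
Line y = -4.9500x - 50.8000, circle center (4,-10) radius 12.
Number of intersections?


Substitute y = -4.9500x - 50.8000: (x-4)^2 + (-4.9500x- 50.8000+ 10)^2 = 144
Expand to Ax^2 + Bx + C = 0, where b-k = -40.8
A = 1+m^2 = 25.5025
B = 2(m(b-k) - h) = 2(-4.9500*(-40.8) - 4) = 395.92
C = h^2 + (b-k)^2 - r^2 = 16 + 1664.64 - 144 = 1536.64
disc = B^2-4AC = 156752.6464 - 156752.6464 = 0
disc = 0

1 intersection point (tangent)


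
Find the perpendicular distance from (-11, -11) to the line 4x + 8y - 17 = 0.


|4*(-11) + 8*(-11) - 17| = |-149| = 149
sqrt(16 + 64) = sqrt(80) = 8.9443
d = 149/sqrt(80) = 16.6587

16.6587


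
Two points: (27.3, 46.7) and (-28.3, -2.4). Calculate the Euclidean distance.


dx = -28.3 - 27.3 = -55.6
dy = -2.4 - 46.7 = -49.1
d = sqrt(3091.36 + 2410.81) = sqrt(5502.17) = 74.1766

74.1766


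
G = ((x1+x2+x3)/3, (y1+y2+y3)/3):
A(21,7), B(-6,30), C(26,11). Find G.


Gx = (21- 6+26)/3 = 41/3 = 13.6667
Gy = (7+30+11)/3 = 48/3 = 16.0000

G = (13.6667, 16.0000)


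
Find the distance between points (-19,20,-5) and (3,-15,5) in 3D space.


dx=22, dy=-35, dz=10
d = sqrt(484+1225+100) = sqrt(1809) = 42.5323

42.5323


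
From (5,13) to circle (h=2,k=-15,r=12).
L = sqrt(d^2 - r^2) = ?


d = sqrt((5-2)^2 + (13+ 15)^2) = sqrt(9+784) = 28.1603
L = sqrt(793.0000 - 144) = sqrt(649.0000) = 25.4755

25.4755


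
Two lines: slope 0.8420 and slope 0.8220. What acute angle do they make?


m1-m2 = 0.02
1+m1*m2 = 1.692124
tan(theta) = |0.02/1.692124| = 0.011819
theta = arctan(|0.02/1.692124|) = 0.6772 degrees (acute angle)

0.6772 degrees


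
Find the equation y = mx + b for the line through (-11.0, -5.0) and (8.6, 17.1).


m = (22.1)/(19.6) = 1.1276
b = y1 - m*x1 = -5.0 - (22.1*(-11.0))/(19.6) = -5.0 + 12.4031 = 7.4031

y = 1.1276x + 7.4031


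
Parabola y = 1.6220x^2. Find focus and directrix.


a = 1.6220
1/(4a) = 0.1541
Focus = (0, 0.1541)
Directrix: y = -0.1541

Focus = (0, 0.1541), Directrix: y = -0.1541


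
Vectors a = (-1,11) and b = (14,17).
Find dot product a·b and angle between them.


a·b = -1*14 + 11*17 = -14 + 187 = 173
|a| = sqrt(1+121) = 11.0454
|b| = sqrt(196+289) = 22.0227
cos(theta) = 173/(sqrt(122)*sqrt(485)) = 173/sqrt(59170) = 0.711206
theta = arccos(173/sqrt(59170)) = 44.6669 degrees

a·b = 173, theta = 44.6669 deg


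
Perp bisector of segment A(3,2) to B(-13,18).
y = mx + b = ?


Midpoint = (-5, 10)
Slope of AB = dy/dx = 16/(-16) = -1.0000
Perp slope = -dx/dy = 16/16 = 1.0000
b = My - (perp slope)*Mx = 10 + (-16*(-5))/16 = 10 + 5.0000 = 15.0000

y = 1.0000x + 15.0000


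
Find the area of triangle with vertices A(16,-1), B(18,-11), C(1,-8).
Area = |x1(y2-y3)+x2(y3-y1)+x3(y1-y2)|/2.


16*(-11+ 8) = -48
18*(-8+ 1) = -126
1*(-1+ 11) = 10
sum = -164
Area = |-164|/2 = 82.0000

82.0000 sq units


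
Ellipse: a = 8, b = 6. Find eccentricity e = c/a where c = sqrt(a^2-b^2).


c = sqrt(64-36) = sqrt(28) = 5.2915
e = c/a = sqrt(28)/8 = 0.6614

e = 0.6614


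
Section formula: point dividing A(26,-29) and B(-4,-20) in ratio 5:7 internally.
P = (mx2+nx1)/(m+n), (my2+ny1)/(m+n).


Px = (5*(-4) + 7*26)/12 = 162/12 = 13.5000
Py = (5*(-20) + 7*(-29))/12 = -303/12 = -25.2500

P = (13.5000, -25.2500)


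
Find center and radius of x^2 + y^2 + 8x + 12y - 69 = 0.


h = -D/2 = -8/2 = -4
k = -E/2 = -12/2 = -6
r^2 = h^2 + k^2 - F = 16 + 36 + 69 = 121
r = 11

Center (-4, -6), radius = 11


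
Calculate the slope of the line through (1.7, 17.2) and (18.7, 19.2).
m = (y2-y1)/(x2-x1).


dy = 19.2 - 17.2 = 2.0
dx = 18.7 - 1.7 = 17.0
m = 2.0/17.0 = 0.1176

m = 0.1176


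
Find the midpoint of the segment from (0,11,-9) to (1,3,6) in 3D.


Mx = (0+1)/2 = 0.5000
My = (11+3)/2 = 7.0000
Mz = (-9+6)/2 = -1.5000

M = (0.5000, 7.0000, -1.5000)


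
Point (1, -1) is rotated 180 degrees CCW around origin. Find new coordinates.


cos(180) = -1, sin(180) = 0
x' = 1*(-1) + 1*0 = -1
y' = 1*0 - 1*(-1) = 1

(-1, 1)


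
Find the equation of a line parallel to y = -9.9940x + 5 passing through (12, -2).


Parallel lines have equal slopes.
m2 = -9.9940
b2 = -2 + 9.9940*12 = 117.9280

y = -9.9940x + 117.9280


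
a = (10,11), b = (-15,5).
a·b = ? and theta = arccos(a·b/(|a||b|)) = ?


a·b = 10*(-15) + 11*5 = -150 + 55 = -95
|a| = sqrt(100+121) = 14.8661
|b| = sqrt(225+25) = 15.8114
cos(theta) = -95/(sqrt(221)*sqrt(250)) = -95/sqrt(55250) = -0.404164
theta = arccos(-95/sqrt(55250)) = 113.8387 degrees

a·b = -95, theta = 113.8387 deg


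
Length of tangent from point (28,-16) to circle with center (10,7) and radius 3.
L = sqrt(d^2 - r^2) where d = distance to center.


d = sqrt((28-10)^2 + (-16-7)^2) = sqrt(324+529) = 29.2062
L = sqrt(853.0000 - 9) = sqrt(844.0000) = 29.0517

29.0517


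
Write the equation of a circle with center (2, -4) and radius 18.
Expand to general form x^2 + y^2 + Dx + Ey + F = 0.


(x-2)^2 + (y+ 4)^2 = 18^2
D = -2h = -4, E = -2k = 8
F = h^2+k^2-r^2 = 4+16-324 = -304

x^2 + y^2 - 4x + 8y - 304 = 0


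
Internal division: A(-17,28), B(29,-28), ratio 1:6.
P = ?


Px = (1*29 + 6*(-17))/7 = -73/7 = -10.4286
Py = (1*(-28) + 6*28)/7 = 140/7 = 20.0000

P = (-10.4286, 20.0000)


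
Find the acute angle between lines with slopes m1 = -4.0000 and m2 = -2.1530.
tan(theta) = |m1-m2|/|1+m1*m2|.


m1-m2 = -1.847
1+m1*m2 = 9.612
tan(theta) = |-1.847/9.612| = 0.192156
theta = arctan(|-1.847/9.612|) = 10.8771 degrees (acute angle)

10.8771 degrees


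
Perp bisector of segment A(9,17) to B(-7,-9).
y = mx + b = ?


Midpoint = (1, 4)
Slope of AB = dy/dx = -26/(-16) = 1.6250
Perp slope = -dx/dy = -16/26 = -0.6154
b = My - (perp slope)*Mx = 4 + (-16*1)/(-26) = 4 + 0.6154 = 4.6154

y = -0.6154x + 4.6154


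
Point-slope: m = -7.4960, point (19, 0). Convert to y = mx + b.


y - 0 = -7.4960(x - 19)
y = -7.4960x + 0 + 7.4960*19
y = -7.4960x + 142.4240

y = -7.4960x + 142.4240


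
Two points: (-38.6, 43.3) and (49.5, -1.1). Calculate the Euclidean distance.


dx = 49.5 + 38.6 = 88.1
dy = -1.1 - 43.3 = -44.4
d = sqrt(7761.61 + 1971.36) = sqrt(9732.97) = 98.6558

98.6558


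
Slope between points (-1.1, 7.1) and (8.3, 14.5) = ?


dy = 14.5 - 7.1 = 7.4
dx = 8.3 + 1.1 = 9.4
m = 7.4/9.4 = 0.7872

m = 0.7872


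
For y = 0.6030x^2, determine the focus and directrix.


a = 0.6030
1/(4a) = 0.4146
Focus = (0, 0.4146)
Directrix: y = -0.4146

Focus = (0, 0.4146), Directrix: y = -0.4146


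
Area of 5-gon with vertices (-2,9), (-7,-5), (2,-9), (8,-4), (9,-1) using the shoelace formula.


sum(xi*y_{i+1}) = -2*(-5) - 7*(-9) + 2*(-4) + 8*(-1) + 9*9 = 138
sum(yi*x_{i+1}) = 9*(-7) - 5*2 - 9*8 - 4*9 - 1*(-2) = -179
Area = |138 + 179|/2 = 317/2 = 158.5000

158.5000 sq units


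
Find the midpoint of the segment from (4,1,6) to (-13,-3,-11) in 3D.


Mx = (4- 13)/2 = -4.5000
My = (1- 3)/2 = -1.0000
Mz = (6- 11)/2 = -2.5000

M = (-4.5000, -1.0000, -2.5000)


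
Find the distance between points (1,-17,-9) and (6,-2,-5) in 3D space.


dx=5, dy=15, dz=4
d = sqrt(25+225+16) = sqrt(266) = 16.3095

16.3095


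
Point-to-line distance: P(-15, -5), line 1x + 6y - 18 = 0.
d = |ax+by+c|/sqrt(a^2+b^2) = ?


|1*(-15) + 6*(-5) - 18| = |-63| = 63
sqrt(1 + 36) = sqrt(37) = 6.0828
d = 63/sqrt(37) = 10.3571

10.3571


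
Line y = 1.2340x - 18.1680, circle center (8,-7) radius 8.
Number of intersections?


Substitute y = 1.2340x - 18.1680: (x-8)^2 + (1.2340x- 18.1680+ 7)^2 = 64
Expand to Ax^2 + Bx + C = 0, where b-k = -11.168
A = 1+m^2 = 2.522756
B = 2(m(b-k) - h) = 2(1.2340*(-11.168) - 8) = -43.562624
C = h^2 + (b-k)^2 - r^2 = 64 + 124.724224 - 64 = 124.724224
disc = B^2-4AC = 1897.7022 - 1258.5951 = 639.1071
disc > 0

2 intersection points


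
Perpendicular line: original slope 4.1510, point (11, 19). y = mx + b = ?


Perpendicular slope = -1/m1 = -1/4.1510 = -0.2409
b2 = y0 - m2*x0 = 19 + 11/4.1510 = 19 + 2.6500 = 21.6500

y = -0.2409x + 21.6500


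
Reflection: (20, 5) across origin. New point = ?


Reflection rule for origin: (-x, -y)
(20, 5) -> (-20, -5)

(-20, -5)


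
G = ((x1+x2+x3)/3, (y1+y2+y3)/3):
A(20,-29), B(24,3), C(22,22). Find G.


Gx = (20+24+22)/3 = 66/3 = 22.0000
Gy = (-29+3+22)/3 = -4/3 = -1.3333

G = (22.0000, -1.3333)


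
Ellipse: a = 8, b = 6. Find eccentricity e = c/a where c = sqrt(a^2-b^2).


c = sqrt(64-36) = sqrt(28) = 5.2915
e = c/a = sqrt(28)/8 = 0.6614

e = 0.6614


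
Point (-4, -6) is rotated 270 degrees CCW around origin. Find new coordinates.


cos(270) = 0, sin(270) = -1
x' = -4*0 + 6*(-1) = -6
y' = -4*(-1) - 6*0 = 4

(-6, 4)


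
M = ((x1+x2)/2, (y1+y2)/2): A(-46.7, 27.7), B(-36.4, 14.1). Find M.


Mx = (-46.7 - 36.4)/2 = -83.1/2 = -41.5500
My = (27.7 + 14.1)/2 = 41.8/2 = 20.9000

(-41.5500, 20.9000)


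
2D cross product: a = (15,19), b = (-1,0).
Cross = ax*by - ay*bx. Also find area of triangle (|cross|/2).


cross = 15*0 - 19*(-1) = 0 + 19 = 19
Triangle area = |19|/2 = 19/2 = 9.5000

cross = 19, triangle area = 9.5000


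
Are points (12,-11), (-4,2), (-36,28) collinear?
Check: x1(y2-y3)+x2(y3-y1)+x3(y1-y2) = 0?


12*(2-28) - 4*(28+ 11) - 36*(-11-2)
= -312 - 156 + 468 = 0

Yes, collinear (determinant = 0)


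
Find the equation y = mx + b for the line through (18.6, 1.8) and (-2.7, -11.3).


m = (-13.1)/(-21.3) = 0.6150
b = y1 - m*x1 = 1.8 - (-13.1*18.6)/(-21.3) = 1.8 - 11.4394 = -9.6394

y = 0.6150x - 9.6394


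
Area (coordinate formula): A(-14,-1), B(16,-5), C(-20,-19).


-14*(-5+ 19) = -196
16*(-19+ 1) = -288
-20*(-1+ 5) = -80
sum = -564
Area = |-564|/2 = 282.0000

282.0000 sq units


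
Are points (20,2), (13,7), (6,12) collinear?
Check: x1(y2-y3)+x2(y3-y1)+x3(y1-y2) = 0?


20*(7-12) + 13*(12-2) + 6*(2-7)
= -100 + 130 - 30 = 0

Yes, collinear (determinant = 0)


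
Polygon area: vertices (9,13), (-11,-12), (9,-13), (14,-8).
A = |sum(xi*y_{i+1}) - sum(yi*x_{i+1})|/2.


sum(xi*y_{i+1}) = 9*(-12) - 11*(-13) + 9*(-8) + 14*13 = 145
sum(yi*x_{i+1}) = 13*(-11) - 12*9 - 13*14 - 8*9 = -505
Area = |145 + 505|/2 = 650/2 = 325.0000

325.0000 sq units


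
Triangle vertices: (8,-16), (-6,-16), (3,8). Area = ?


8*(-16-8) = -192
-6*(8+ 16) = -144
3*(-16+ 16) = 0
sum = -336
Area = |-336|/2 = 168.0000

168.0000 sq units


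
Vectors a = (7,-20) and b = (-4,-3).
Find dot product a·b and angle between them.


a·b = 7*(-4) - 20*(-3) = -28 + 60 = 32
|a| = sqrt(49+400) = 21.1896
|b| = sqrt(16+9) = 5.0000
cos(theta) = 32/(sqrt(449)*sqrt(25)) = 32/sqrt(11225) = 0.302035
theta = arccos(32/sqrt(11225)) = 72.4201 degrees

a·b = 32, theta = 72.4201 deg


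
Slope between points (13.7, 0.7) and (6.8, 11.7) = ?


dy = 11.7 - 0.7 = 11.0
dx = 6.8 - 13.7 = -6.9
m = 11.0/(-6.9) = -1.5942

m = -1.5942


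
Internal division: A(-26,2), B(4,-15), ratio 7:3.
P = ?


Px = (7*4 + 3*(-26))/10 = -50/10 = -5.0000
Py = (7*(-15) + 3*2)/10 = -99/10 = -9.9000

P = (-5.0000, -9.9000)


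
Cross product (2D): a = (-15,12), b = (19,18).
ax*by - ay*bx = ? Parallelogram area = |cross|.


cross = -15*18 - 12*19 = -270 - 228 = -498
Parallelogram area = |-498| = 498

cross = -498, parallelogram area = 498


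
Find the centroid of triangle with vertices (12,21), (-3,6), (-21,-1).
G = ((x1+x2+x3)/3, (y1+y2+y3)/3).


Gx = (12- 3- 21)/3 = -12/3 = -4.0000
Gy = (21+6- 1)/3 = 26/3 = 8.6667

G = (-4.0000, 8.6667)


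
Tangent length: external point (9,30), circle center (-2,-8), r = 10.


d = sqrt((9+ 2)^2 + (30+ 8)^2) = sqrt(121+1444) = 39.5601
L = sqrt(1565.0000 - 100) = sqrt(1465.0000) = 38.2753

38.2753


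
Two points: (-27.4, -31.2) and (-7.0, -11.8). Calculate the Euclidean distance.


dx = -7.0 + 27.4 = 20.4
dy = -11.8 + 31.2 = 19.4
d = sqrt(416.16 + 376.36) = sqrt(792.52) = 28.1517

28.1517


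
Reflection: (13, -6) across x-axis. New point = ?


Reflection rule for x-axis: (x, -y)
(13, -6) -> (13, 6)

(13, 6)


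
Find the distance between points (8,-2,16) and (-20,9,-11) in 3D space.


dx=-28, dy=11, dz=-27
d = sqrt(784+121+729) = sqrt(1634) = 40.4228

40.4228


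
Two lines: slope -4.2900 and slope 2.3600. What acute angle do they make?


m1-m2 = -6.65
1+m1*m2 = -9.1244
tan(theta) = |-6.65/(-9.1244)| = 0.728815
theta = arctan(|-6.65/(-9.1244)|) = 36.0851 degrees (acute angle)

36.0851 degrees


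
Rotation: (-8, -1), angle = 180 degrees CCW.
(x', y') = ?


cos(180) = -1, sin(180) = 0
x' = -8*(-1) + 1*0 = 8
y' = -8*0 - 1*(-1) = 1

(8, 1)


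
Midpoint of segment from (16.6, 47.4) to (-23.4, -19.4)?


Mx = (16.6 - 23.4)/2 = -6.8/2 = -3.4000
My = (47.4 - 19.4)/2 = 28.0/2 = 14.0000

(-3.4000, 14.0000)


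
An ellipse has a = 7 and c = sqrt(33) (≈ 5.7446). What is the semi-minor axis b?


b^2 = 7^2 - (sqrt(33))^2 = 49 - 33 = 16
b = sqrt(16) = 4

b = 4


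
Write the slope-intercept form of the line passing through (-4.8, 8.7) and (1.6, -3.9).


m = (-12.6)/(6.4) = -1.9687
b = y1 - m*x1 = 8.7 - (-12.6*(-4.8))/(6.4) = 8.7 - 9.4500 = -0.7500

y = -1.9687x - 0.7500


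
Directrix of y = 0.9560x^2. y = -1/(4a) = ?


a = 0.9560
1/(4a) = 0.2615
directrix: y = -0.2615 = -0.2615

y = -0.2615


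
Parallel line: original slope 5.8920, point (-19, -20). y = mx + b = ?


Parallel lines have equal slopes.
m2 = 5.8920
b2 = -20 - 5.8920*(-19) = 91.9480

y = 5.8920x + 91.9480


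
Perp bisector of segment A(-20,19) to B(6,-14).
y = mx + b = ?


Midpoint = (-7, 2.5)
Slope of AB = dy/dx = -33/26 = -1.2692
Perp slope = -dx/dy = 26/33 = 0.7879
b = My - (perp slope)*Mx = 2.5 + (26*(-7))/(-33) = 2.5 + 5.5152 = 8.0152

y = 0.7879x + 8.0152


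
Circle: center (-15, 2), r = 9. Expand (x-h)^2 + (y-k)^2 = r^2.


(x+ 15)^2 + (y-2)^2 = 9^2
D = -2h = 30, E = -2k = -4
F = h^2+k^2-r^2 = 225+4-81 = 148

x^2 + y^2 + 30x - 4y + 148 = 0


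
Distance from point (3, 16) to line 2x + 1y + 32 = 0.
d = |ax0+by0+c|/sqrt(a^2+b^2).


|2*3 + 1*16 + 32| = |54| = 54
sqrt(4 + 1) = sqrt(5) = 2.2361
d = 54/sqrt(5) = 24.1495

24.1495


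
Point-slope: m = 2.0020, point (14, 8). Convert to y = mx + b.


y - 8 = 2.0020(x - 14)
y = 2.0020x + 8 - 2.0020*14
y = 2.0020x - 20.0280

y = 2.0020x - 20.0280


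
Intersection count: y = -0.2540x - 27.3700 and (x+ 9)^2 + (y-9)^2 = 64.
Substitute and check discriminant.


Substitute y = -0.2540x - 27.3700: (x+ 9)^2 + (-0.2540x- 27.3700-9)^2 = 64
Expand to Ax^2 + Bx + C = 0, where b-k = -36.37
A = 1+m^2 = 1.064516
B = 2(m(b-k) - h) = 2(-0.2540*(-36.37) + 9) = 36.47596
C = h^2 + (b-k)^2 - r^2 = 81 + 1322.7769 - 64 = 1339.7769
disc = B^2-4AC = 1330.4957 - 5704.8558 = -4374.3601
disc < 0

0 intersection points


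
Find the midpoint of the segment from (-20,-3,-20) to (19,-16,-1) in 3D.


Mx = (-20+19)/2 = -0.5000
My = (-3- 16)/2 = -9.5000
Mz = (-20- 1)/2 = -10.5000

M = (-0.5000, -9.5000, -10.5000)


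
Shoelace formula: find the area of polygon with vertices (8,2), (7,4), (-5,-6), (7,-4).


sum(xi*y_{i+1}) = 8*4 + 7*(-6) - 5*(-4) + 7*2 = 24
sum(yi*x_{i+1}) = 2*7 + 4*(-5) - 6*7 - 4*8 = -80
Area = |24 + 80|/2 = 104/2 = 52.0000

52.0000 sq units


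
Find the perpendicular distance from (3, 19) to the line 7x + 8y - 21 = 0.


|7*3 + 8*19 - 21| = |152| = 152
sqrt(49 + 64) = sqrt(113) = 10.6301
d = 152/sqrt(113) = 14.2990

14.2990


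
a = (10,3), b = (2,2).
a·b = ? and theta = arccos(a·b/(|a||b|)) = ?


a·b = 10*2 + 3*2 = 20 + 6 = 26
|a| = sqrt(100+9) = 10.4403
|b| = sqrt(4+4) = 2.8284
cos(theta) = 26/(sqrt(109)*sqrt(8)) = 26/sqrt(872) = 0.880471
theta = arccos(26/sqrt(872)) = 28.3008 degrees

a·b = 26, theta = 28.3008 deg


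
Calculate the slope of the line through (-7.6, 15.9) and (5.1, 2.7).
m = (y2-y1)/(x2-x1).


dy = 2.7 - 15.9 = -13.2
dx = 5.1 + 7.6 = 12.7
m = -13.2/12.7 = -1.0394

m = -1.0394


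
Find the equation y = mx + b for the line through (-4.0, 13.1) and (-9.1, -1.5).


m = (-14.6)/(-5.1) = 2.8627
b = y1 - m*x1 = 13.1 - (-14.6*(-4.0))/(-5.1) = 13.1 + 11.4510 = 24.5510

y = 2.8627x + 24.5510


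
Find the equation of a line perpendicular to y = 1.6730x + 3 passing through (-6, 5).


Perpendicular slope = -1/m1 = -1/1.6730 = -0.5977
b2 = y0 - m2*x0 = 5 - 6/1.6730 = 5 - 3.5864 = 1.4136

y = -0.5977x + 1.4136


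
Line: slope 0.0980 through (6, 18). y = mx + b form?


y - 18 = 0.0980(x - 6)
y = 0.0980x + 18 - 0.0980*6
y = 0.0980x + 17.4120

y = 0.0980x + 17.4120


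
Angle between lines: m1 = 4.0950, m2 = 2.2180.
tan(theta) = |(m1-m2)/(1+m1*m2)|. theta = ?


m1-m2 = 1.877
1+m1*m2 = 10.08271
tan(theta) = |1.877/10.08271| = 0.186160
theta = arctan(|1.877/10.08271|) = 10.5455 degrees (acute angle)

10.5455 degrees


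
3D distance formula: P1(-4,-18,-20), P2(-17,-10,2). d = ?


dx=-13, dy=8, dz=22
d = sqrt(169+64+484) = sqrt(717) = 26.7769

26.7769


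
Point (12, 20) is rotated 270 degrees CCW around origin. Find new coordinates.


cos(270) = 0, sin(270) = -1
x' = 12*0 - 20*(-1) = 20
y' = 12*(-1) + 20*0 = -12

(20, -12)


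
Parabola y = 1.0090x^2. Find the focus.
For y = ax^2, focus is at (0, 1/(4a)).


a = 1.0090
4a = 4.0360
focus = (0, 1/4.0360) = (0, 0.2478)

Focus = (0, 0.2478)


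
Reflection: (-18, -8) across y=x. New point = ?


Reflection rule for y=x: (y, x)
(-18, -8) -> (-8, -18)

(-8, -18)


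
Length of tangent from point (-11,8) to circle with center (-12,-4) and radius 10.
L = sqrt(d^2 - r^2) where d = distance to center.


d = sqrt((-11+ 12)^2 + (8+ 4)^2) = sqrt(1+144) = 12.0416
L = sqrt(145.0000 - 100) = sqrt(45.0000) = 6.7082

6.7082


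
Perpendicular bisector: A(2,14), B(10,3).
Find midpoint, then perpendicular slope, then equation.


Midpoint = (6, 8.5)
Slope of AB = dy/dx = -11/8 = -1.3750
Perp slope = -dx/dy = 8/11 = 0.7273
b = My - (perp slope)*Mx = 8.5 + (8*6)/(-11) = 8.5 - 4.3636 = 4.1364

y = 0.7273x + 4.1364


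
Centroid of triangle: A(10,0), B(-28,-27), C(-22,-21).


Gx = (10- 28- 22)/3 = -40/3 = -13.3333
Gy = (0- 27- 21)/3 = -48/3 = -16.0000

G = (-13.3333, -16.0000)


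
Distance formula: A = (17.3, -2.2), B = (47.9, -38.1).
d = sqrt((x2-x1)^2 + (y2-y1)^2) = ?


dx = 47.9 - 17.3 = 30.6
dy = -38.1 + 2.2 = -35.9
d = sqrt(936.36 + 1288.81) = sqrt(2225.17) = 47.1717

47.1717


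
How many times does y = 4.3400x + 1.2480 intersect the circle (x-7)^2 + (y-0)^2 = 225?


Substitute y = 4.3400x + 1.2480: (x-7)^2 + (4.3400x+1.2480-0)^2 = 225
Expand to Ax^2 + Bx + C = 0, where b-k = 1.248
A = 1+m^2 = 19.8356
B = 2(m(b-k) - h) = 2(4.3400*1.248 - 7) = -3.16736
C = h^2 + (b-k)^2 - r^2 = 49 + 1.557504 - 225 = -174.442496
disc = B^2-4AC = 10.0322 + 13840.6863 = 13850.7185
disc > 0

2 intersection points


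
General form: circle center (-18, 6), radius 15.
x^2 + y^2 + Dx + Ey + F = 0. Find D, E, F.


(x+ 18)^2 + (y-6)^2 = 15^2
D = -2h = 36, E = -2k = -12
F = h^2+k^2-r^2 = 324+36-225 = 135

D = 36, E = -12, F = 135


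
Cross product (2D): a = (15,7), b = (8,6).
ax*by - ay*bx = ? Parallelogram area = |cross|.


cross = 15*6 - 7*8 = 90 - 56 = 34
Parallelogram area = |34| = 34

cross = 34, parallelogram area = 34


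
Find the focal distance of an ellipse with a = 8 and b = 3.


c^2 = 8^2 - 3^2 = 64 - 9 = 55
c = sqrt(55) = 7.4162

c = 7.4162


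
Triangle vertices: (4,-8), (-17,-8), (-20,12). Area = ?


4*(-8-12) = -80
-17*(12+ 8) = -340
-20*(-8+ 8) = 0
sum = -420
Area = |-420|/2 = 210.0000

210.0000 sq units


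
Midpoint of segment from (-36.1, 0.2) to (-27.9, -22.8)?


Mx = (-36.1 - 27.9)/2 = -64.0/2 = -32.0000
My = (0.2 - 22.8)/2 = -22.6/2 = -11.3000

(-32.0000, -11.3000)


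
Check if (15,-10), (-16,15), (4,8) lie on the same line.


15*(15-8) - 16*(8+ 10) + 4*(-10-15)
= 105 - 288 - 100 = -283

No, not collinear (determinant = -283)


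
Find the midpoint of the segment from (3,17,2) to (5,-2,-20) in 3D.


Mx = (3+5)/2 = 4.0000
My = (17- 2)/2 = 7.5000
Mz = (2- 20)/2 = -9.0000

M = (4.0000, 7.5000, -9.0000)


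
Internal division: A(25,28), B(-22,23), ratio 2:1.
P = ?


Px = (2*(-22) + 1*25)/3 = -19/3 = -6.3333
Py = (2*23 + 1*28)/3 = 74/3 = 24.6667

P = (-6.3333, 24.6667)


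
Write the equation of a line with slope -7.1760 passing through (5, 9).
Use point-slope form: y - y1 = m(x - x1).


y - 9 = -7.1760(x - 5)
y = -7.1760x + 9 + 7.1760*5
y = -7.1760x + 44.8800

y = -7.1760x + 44.8800


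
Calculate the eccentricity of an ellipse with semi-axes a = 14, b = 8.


c = sqrt(196-64) = sqrt(132) = 11.4891
e = c/a = sqrt(132)/14 = 0.8207

e = 0.8207


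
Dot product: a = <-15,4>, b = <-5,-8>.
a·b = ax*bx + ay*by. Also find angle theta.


a·b = -15*(-5) + 4*(-8) = 75 - 32 = 43
|a| = sqrt(225+16) = 15.5242
|b| = sqrt(25+64) = 9.4340
cos(theta) = 43/(sqrt(241)*sqrt(89)) = 43/sqrt(21449) = 0.293606
theta = arccos(43/sqrt(21449)) = 72.9260 degrees

a·b = 43, theta = 72.9260 deg


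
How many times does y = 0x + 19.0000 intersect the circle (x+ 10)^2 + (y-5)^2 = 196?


Substitute y = 0x + 19.0000: (x+ 10)^2 + (0x+19.0000-5)^2 = 196
Expand to Ax^2 + Bx + C = 0, where b-k = 14
A = 1+m^2 = 1
B = 2(m(b-k) - h) = 2(0*14 + 10) = 20
C = h^2 + (b-k)^2 - r^2 = 100 + 196 - 196 = 100
disc = B^2-4AC = 400.0000 - 400.0000 = 0
disc = 0

1 intersection point (tangent)


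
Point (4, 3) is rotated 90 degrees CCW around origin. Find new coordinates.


cos(90) = 0, sin(90) = 1
x' = 4*0 - 3*1 = -3
y' = 4*1 + 3*0 = 4

(-3, 4)


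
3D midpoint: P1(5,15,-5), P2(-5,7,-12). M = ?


Mx = (5- 5)/2 = 0
My = (15+7)/2 = 11.0000
Mz = (-5- 12)/2 = -8.5000

M = (0, 11.0000, -8.5000)


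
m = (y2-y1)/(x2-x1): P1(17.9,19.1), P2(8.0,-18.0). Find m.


dy = -18.0 - 19.1 = -37.1
dx = 8.0 - 17.9 = -9.9
m = -37.1/(-9.9) = 3.7475

m = 3.7475


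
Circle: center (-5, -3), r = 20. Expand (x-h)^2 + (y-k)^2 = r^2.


(x+ 5)^2 + (y+ 3)^2 = 20^2
D = -2h = 10, E = -2k = 6
F = h^2+k^2-r^2 = 25+9-400 = -366

x^2 + y^2 + 10x + 6y - 366 = 0


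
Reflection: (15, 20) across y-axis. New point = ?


Reflection rule for y-axis: (-x, y)
(15, 20) -> (-15, 20)

(-15, 20)


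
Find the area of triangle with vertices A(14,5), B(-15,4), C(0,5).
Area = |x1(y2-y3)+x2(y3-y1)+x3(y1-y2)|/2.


14*(4-5) = -14
-15*(5-5) = 0
0*(5-4) = 0
sum = -14
Area = |-14|/2 = 7.0000

7.0000 sq units


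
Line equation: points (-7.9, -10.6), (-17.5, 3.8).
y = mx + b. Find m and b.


m = (14.4)/(-9.6) = -1.5000
b = y1 - m*x1 = -10.6 - (14.4*(-7.9))/(-9.6) = -10.6 - 11.8500 = -22.4500

y = -1.5000x - 22.4500


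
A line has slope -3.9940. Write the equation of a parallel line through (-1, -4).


Parallel lines have equal slopes.
m2 = -3.9940
b2 = -4 + 3.9940*(-1) = -7.9940

y = -3.9940x - 7.9940


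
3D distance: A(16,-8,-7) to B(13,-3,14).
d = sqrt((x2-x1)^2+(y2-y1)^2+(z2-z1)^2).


dx=-3, dy=5, dz=21
d = sqrt(9+25+441) = sqrt(475) = 21.7945

21.7945


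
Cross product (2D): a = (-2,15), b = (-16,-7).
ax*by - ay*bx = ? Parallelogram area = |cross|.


cross = -2*(-7) - 15*(-16) = 14 + 240 = 254
Parallelogram area = |254| = 254

cross = 254, parallelogram area = 254


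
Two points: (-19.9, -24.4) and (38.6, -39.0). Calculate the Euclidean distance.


dx = 38.6 + 19.9 = 58.5
dy = -39.0 + 24.4 = -14.6
d = sqrt(3422.25 + 213.16) = sqrt(3635.41) = 60.2944

60.2944


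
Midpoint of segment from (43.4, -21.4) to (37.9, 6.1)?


Mx = (43.4 + 37.9)/2 = 81.3/2 = 40.6500
My = (-21.4 + 6.1)/2 = -15.3/2 = -7.6500

(40.6500, -7.6500)


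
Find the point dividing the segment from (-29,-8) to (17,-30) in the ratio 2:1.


Px = (2*17 + 1*(-29))/3 = 5/3 = 1.6667
Py = (2*(-30) + 1*(-8))/3 = -68/3 = -22.6667

P = (1.6667, -22.6667)


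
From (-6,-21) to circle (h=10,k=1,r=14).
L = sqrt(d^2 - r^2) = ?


d = sqrt((-6-10)^2 + (-21-1)^2) = sqrt(256+484) = 27.2029
L = sqrt(740.0000 - 196) = sqrt(544.0000) = 23.3238

23.3238


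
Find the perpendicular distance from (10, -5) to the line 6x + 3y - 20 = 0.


|6*10 + 3*(-5) - 20| = |25| = 25
sqrt(36 + 9) = sqrt(45) = 6.7082
d = 25/sqrt(45) = 3.7268

3.7268


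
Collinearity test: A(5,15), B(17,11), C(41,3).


5*(11-3) + 17*(3-15) + 41*(15-11)
= 40 - 204 + 164 = 0

Yes, collinear (determinant = 0)


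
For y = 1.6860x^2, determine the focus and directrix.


a = 1.6860
1/(4a) = 0.1483
Focus = (0, 0.1483)
Directrix: y = -0.1483

Focus = (0, 0.1483), Directrix: y = -0.1483


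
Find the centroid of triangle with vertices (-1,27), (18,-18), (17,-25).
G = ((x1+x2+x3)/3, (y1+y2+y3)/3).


Gx = (-1+18+17)/3 = 34/3 = 11.3333
Gy = (27- 18- 25)/3 = -16/3 = -5.3333

G = (11.3333, -5.3333)


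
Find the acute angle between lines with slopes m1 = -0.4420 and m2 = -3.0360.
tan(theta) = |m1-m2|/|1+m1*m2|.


m1-m2 = 2.594
1+m1*m2 = 2.341912
tan(theta) = |2.594/2.341912| = 1.107642
theta = arctan(|2.594/2.341912|) = 47.9237 degrees (acute angle)

47.9237 degrees
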